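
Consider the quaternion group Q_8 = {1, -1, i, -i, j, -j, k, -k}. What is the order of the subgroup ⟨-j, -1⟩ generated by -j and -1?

|⟨-j⟩| = 4 and |⟨-1⟩| = 2, so |H| is a multiple of lcm(4, 2) = 4 and divides |G| = 8.
Closing under the operation: H = {1, -1, j, -j}, so |H| = 4.

4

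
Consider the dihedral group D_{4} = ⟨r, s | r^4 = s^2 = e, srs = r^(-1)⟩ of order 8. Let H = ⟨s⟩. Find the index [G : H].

|⟨s⟩| = 2 and |G| = 8.
By Lagrange, [G : H] = |G|/|H| = 8/2 = 4.

4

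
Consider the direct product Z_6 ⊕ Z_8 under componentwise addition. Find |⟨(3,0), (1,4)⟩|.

12

|⟨(3,0)⟩| = 2 and |⟨(1,4)⟩| = 6, so |H| is a multiple of lcm(2, 6) = 6 and divides |G| = 48.
Closing under the operation: H = {(0,0), (0,4), (1,0), (1,4), (2,0), (2,4), (3,0), (3,4), (4,0), (4,4), (5,0), (5,4)}, so |H| = 12.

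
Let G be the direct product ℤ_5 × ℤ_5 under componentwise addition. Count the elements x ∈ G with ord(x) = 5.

24

An element (a,b) has order lcm(ord(a), ord(b)); count pairs with lcm equal to 5.
Enumerating gives 24 such elements.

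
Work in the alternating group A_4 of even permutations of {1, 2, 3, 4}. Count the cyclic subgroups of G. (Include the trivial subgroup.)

8

A cyclic subgroup of order d is generated by each of its φ(d) elements of order d, so the cyclic subgroups of order d number (#elements of order d)/φ(d).
Cyclic subgroups by order — order 1: 1; order 2: 3; order 3: 4.
Total: 8.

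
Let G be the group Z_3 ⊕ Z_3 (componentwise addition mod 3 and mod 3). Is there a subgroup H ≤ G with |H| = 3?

Yes

3 | 9. A subgroup of order 3 is {(0,0), (0,1), (0,2)}.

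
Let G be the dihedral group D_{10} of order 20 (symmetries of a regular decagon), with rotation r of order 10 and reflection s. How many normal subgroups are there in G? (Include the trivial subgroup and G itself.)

G has 22 subgroups. Checking conjugation-invariance by order — order 1: 1/1 normal; order 2: 1/11 normal; order 4: 0/5 normal; order 5: 1/1 normal; order 10: 3/3 normal; order 20: 1/1 normal.
Total normal subgroups: 7.

7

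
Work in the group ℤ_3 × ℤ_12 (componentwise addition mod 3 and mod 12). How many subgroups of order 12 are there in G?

4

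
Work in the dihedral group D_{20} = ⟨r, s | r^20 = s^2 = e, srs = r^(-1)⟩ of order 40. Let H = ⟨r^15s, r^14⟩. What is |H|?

|⟨r^15s⟩| = 2 and |⟨r^14⟩| = 10, so |H| is a multiple of lcm(2, 10) = 10 and divides |G| = 40.
Closing under the operation: H = {e, r^2, r^4, r^6, r^8, r^10, r^12, r^14, r^16, r^18, rs, r^3s, r^5s, r^7s, r^9s, r^11s, r^13s, r^15s, r^17s, r^19s}, so |H| = 20.

20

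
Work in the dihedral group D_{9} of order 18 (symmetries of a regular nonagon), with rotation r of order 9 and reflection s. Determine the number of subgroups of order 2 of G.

|G| = 18 and 2 | 18, so subgroups of order 2 are possible by Lagrange.
The subgroups of order 2 are: {e, r^2s}; {e, r^3s}; {e, r^4s}; {e, r^5s}; … (9 in all).
So G has 9 subgroups of order 2.

9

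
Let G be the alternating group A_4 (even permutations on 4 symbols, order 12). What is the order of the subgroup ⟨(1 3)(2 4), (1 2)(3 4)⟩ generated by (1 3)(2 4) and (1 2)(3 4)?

4

|⟨(1 3)(2 4)⟩| = 2 and |⟨(1 2)(3 4)⟩| = 2, so |H| is a multiple of lcm(2, 2) = 2 and divides |G| = 12.
Closing under the operation: H = {e, (1 2)(3 4), (1 3)(2 4), (1 4)(2 3)}, so |H| = 4.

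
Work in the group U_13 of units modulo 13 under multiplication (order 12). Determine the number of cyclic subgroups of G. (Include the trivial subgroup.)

6

Each element a generates a cyclic subgroup ⟨a⟩; distinct elements may generate the same one (a cyclic group of order d has φ(d) generators).
Cyclic subgroups by order — order 1: 1; order 2: 1; order 3: 1; order 4: 1; order 6: 1; order 12: 1.
Total: 6.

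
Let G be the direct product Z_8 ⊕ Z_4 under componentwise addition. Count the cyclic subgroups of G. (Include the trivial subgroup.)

Group the elements of G by the cyclic subgroup they generate; each cyclic subgroup of order d accounts for φ(d) elements.
Cyclic subgroups by order — order 1: 1; order 2: 3; order 4: 6; order 8: 4.
Total: 14.

14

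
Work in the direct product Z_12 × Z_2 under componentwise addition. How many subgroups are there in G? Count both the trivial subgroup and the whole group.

16

|G| = 24, so by Lagrange every subgroup order divides 24. Divisors: 1, 2, 3, 4, 6, 8, 12, 24.
Subgroups by order — order 1: 1; order 2: 3; order 3: 1; order 4: 3; order 6: 3; order 8: 1; order 12: 3; order 24: 1.
Total: 1 + 3 + 1 + 3 + 3 + 1 + 3 + 1 = 16.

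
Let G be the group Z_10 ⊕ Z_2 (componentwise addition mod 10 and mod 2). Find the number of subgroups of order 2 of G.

3

|G| = 20 and 2 | 20, so subgroups of order 2 are possible by Lagrange.
The subgroups of order 2 are: {(0,0), (0,1)}; {(0,0), (5,0)}; {(0,0), (5,1)}.
So G has 3 subgroups of order 2.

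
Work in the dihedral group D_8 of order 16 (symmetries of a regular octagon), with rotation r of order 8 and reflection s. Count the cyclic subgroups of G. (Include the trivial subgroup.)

12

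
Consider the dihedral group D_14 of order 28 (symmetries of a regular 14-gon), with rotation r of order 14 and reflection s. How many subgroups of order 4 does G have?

|G| = 28 and 4 | 28, so subgroups of order 4 are possible by Lagrange.
The subgroups of order 4 are: {e, r^7, r^3s, r^10s}; {e, r^7, r^4s, r^11s}; {e, r^7, r^5s, r^12s}; {e, r^7, r^6s, r^13s}; … (7 in all).
So G has 7 subgroups of order 4.

7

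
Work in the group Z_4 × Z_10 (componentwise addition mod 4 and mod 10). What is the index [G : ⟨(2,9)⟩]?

4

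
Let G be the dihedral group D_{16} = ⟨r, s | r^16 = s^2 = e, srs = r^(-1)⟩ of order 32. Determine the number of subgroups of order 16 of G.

3

|G| = 32 and 16 | 32, so subgroups of order 16 are possible by Lagrange.
The subgroups of order 16 are: {e, r, r^2, r^3, r^4, r^5, r^6, r^7, r^8, r^9, r^10, r^11, r^12, r^13, r^14, r^15}; {e, r^2, r^4, r^6, r^8, r^10, r^12, r^14, s, r^2s, r^4s, r^6s, r^8s, r^10s, r^12s, r^14s}; {e, r^2, r^4, r^6, r^8, r^10, r^12, r^14, rs, r^3s, r^5s, r^7s, r^9s, r^11s, r^13s, r^15s}.
So G has 3 subgroups of order 16.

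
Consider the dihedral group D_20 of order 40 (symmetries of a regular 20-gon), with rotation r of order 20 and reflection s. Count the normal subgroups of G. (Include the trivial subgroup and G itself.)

9

G has 48 subgroups. Checking conjugation-invariance by order — order 1: 1/1 normal; order 2: 1/21 normal; order 4: 1/11 normal; order 5: 1/1 normal; order 8: 0/5 normal; order 10: 1/5 normal; order 20: 3/3 normal; order 40: 1/1 normal.
Total normal subgroups: 9.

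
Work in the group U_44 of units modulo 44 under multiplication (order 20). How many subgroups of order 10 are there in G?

3

|G| = 20 and 10 | 20, so subgroups of order 10 are possible by Lagrange.
The subgroups of order 10 are: {1, 5, 9, 13, 17, 21, 25, 29, 37, 41}; {1, 3, 5, 9, 15, 23, 25, 27, 31, 37}; {1, 5, 7, 9, 19, 25, 35, 37, 39, 43}.
So G has 3 subgroups of order 10.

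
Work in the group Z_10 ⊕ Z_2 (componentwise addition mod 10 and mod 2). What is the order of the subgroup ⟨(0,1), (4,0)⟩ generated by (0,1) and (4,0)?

10

|⟨(0,1)⟩| = 2 and |⟨(4,0)⟩| = 5, so |H| is a multiple of lcm(2, 5) = 10 and divides |G| = 20.
Closing under the operation: H = {(0,0), (0,1), (2,0), (2,1), (4,0), (4,1), (6,0), (6,1), (8,0), (8,1)}, so |H| = 10.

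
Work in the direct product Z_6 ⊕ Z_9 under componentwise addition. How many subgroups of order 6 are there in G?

|G| = 54 and 6 | 54, so subgroups of order 6 are possible by Lagrange.
The subgroups of order 6 are: {(0,0), (0,3), (0,6), (3,0), (3,3), (3,6)}; {(0,0), (1,0), (2,0), (3,0), (4,0), (5,0)}; {(0,0), (1,3), (2,6), (3,0), (4,3), (5,6)}; {(0,0), (1,6), (2,3), (3,0), (4,6), (5,3)}.
So G has 4 subgroups of order 6.

4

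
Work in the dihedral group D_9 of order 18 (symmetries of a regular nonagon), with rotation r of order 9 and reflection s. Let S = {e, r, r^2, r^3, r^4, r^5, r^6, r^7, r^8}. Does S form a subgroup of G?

|S| = 9 divides |G| = 18, consistent with Lagrange.
S contains the identity, every element's inverse is in S, and S is closed under ·: it is a subgroup.
In fact S = ⟨r^4⟩.

Yes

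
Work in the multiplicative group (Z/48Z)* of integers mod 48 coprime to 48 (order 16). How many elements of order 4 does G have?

8

The elements of order 4 are: 5, 11, 13, 19, 29, 35, 37, 43.
That's 8.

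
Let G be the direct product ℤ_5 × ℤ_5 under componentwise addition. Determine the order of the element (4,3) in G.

The order of (4,3) in Z_5 × Z_5 is lcm(ord(4) in Z_5, ord(3) in Z_5).
ord(4) = 5 and ord(3) = 5, so |⟨(4,3)⟩| = lcm(5, 5) = 5.

5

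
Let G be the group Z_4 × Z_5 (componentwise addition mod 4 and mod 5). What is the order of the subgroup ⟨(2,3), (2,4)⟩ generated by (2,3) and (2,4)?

|⟨(2,3)⟩| = 10 and |⟨(2,4)⟩| = 10, so |H| is a multiple of lcm(10, 10) = 10 and divides |G| = 20.
Closing under the operation: H = {(0,0), (0,1), (0,2), (0,3), (0,4), (2,0), (2,1), (2,2), (2,3), (2,4)}, so |H| = 10.

10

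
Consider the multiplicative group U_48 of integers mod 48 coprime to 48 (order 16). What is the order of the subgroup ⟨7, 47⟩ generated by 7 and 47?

|⟨7⟩| = 2 and |⟨47⟩| = 2, so |H| is a multiple of lcm(2, 2) = 2 and divides |G| = 16.
Closing under the operation: H = {1, 7, 41, 47}, so |H| = 4.

4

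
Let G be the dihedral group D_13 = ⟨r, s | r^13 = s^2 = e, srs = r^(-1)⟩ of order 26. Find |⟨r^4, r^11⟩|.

|⟨r^4⟩| = 13 and |⟨r^11⟩| = 13, so |H| is a multiple of lcm(13, 13) = 13 and divides |G| = 26.
Closing under the operation: H = {e, r, r^2, r^3, r^4, r^5, r^6, r^7, r^8, r^9, r^10, r^11, r^12}, so |H| = 13.

13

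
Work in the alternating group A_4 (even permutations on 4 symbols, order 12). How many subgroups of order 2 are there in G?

3

|G| = 12 and 2 | 12, so subgroups of order 2 are possible by Lagrange.
The subgroups of order 2 are: {e, (1 2)(3 4)}; {e, (1 3)(2 4)}; {e, (1 4)(2 3)}.
So G has 3 subgroups of order 2.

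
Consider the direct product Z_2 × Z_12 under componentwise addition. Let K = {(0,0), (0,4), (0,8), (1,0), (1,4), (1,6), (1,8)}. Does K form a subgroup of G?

No

|K| = 7 does not divide |G| = 24, so by Lagrange K is not a subgroup.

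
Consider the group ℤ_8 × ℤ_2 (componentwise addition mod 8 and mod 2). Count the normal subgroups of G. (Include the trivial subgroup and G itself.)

G is abelian, so every subgroup is normal.
G has 11 subgroups in total, hence 11 normal subgroups.

11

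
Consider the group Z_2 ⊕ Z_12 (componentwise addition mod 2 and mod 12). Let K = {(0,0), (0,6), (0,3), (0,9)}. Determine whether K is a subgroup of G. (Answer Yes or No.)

|K| = 4 divides |G| = 24, consistent with Lagrange.
K contains the identity, every element's inverse is in K, and K is closed under +: it is a subgroup.
In fact K = ⟨(0,3)⟩.

Yes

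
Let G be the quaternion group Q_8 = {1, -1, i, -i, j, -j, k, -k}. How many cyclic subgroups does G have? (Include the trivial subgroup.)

Group the elements of G by the cyclic subgroup they generate; each cyclic subgroup of order d accounts for φ(d) elements.
Cyclic subgroups by order — order 1: 1; order 2: 1; order 4: 3.
Total: 5.

5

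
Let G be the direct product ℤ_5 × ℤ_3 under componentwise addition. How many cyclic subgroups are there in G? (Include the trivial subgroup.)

4

Each element a generates a cyclic subgroup ⟨a⟩; distinct elements may generate the same one (a cyclic group of order d has φ(d) generators).
Cyclic subgroups by order — order 1: 1; order 3: 1; order 5: 1; order 15: 1.
Total: 4.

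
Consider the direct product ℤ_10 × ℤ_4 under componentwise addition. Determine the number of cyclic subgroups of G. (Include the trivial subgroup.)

12

Group the elements of G by the cyclic subgroup they generate; each cyclic subgroup of order d accounts for φ(d) elements.
Cyclic subgroups by order — order 1: 1; order 2: 3; order 4: 2; order 5: 1; order 10: 3; order 20: 2.
Total: 12.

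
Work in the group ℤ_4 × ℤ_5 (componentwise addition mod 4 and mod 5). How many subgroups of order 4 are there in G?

1

|G| = 20 and 4 | 20, so subgroups of order 4 are possible by Lagrange.
The subgroups of order 4 are: {(0,0), (1,0), (2,0), (3,0)}.
So G has 1 subgroup of order 4.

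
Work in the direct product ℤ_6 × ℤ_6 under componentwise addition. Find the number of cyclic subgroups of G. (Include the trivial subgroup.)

20

Group the elements of G by the cyclic subgroup they generate; each cyclic subgroup of order d accounts for φ(d) elements.
Cyclic subgroups by order — order 1: 1; order 2: 3; order 3: 4; order 6: 12.
Total: 20.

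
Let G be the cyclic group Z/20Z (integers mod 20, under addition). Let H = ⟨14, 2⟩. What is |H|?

|⟨14⟩| = 10 and |⟨2⟩| = 10, so |H| is a multiple of lcm(10, 10) = 10 and divides |G| = 20.
Closing under the operation: H = {0, 2, 4, 6, 8, 10, 12, 14, 16, 18}, so |H| = 10.

10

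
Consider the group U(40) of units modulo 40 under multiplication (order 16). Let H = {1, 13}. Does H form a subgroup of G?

13 ∈ H but its inverse 37 ∉ H, so H is not a subgroup.

No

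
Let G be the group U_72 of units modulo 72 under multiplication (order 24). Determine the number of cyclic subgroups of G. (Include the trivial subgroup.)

A cyclic subgroup of order d is generated by each of its φ(d) elements of order d, so the cyclic subgroups of order d number (#elements of order d)/φ(d).
Cyclic subgroups by order — order 1: 1; order 2: 7; order 3: 1; order 6: 7.
Total: 16.

16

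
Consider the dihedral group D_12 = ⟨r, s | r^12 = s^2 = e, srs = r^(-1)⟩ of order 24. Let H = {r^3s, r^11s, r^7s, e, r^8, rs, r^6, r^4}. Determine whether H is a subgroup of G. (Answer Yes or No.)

No

Closure fails: r^11s · rs = r^10 ∉ H. So H is not a subgroup.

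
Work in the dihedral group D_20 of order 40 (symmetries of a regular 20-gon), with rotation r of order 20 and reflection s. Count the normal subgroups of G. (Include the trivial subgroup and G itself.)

9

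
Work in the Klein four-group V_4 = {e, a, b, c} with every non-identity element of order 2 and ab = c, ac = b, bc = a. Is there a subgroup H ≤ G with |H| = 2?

Yes

2 | 4. A subgroup of order 2 is {e, a}.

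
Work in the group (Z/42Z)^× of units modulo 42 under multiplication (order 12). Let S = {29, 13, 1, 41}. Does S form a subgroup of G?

|S| = 4 divides |G| = 12, consistent with Lagrange.
S contains the identity, every element's inverse is in S, and S is closed under ·: it is a subgroup.

Yes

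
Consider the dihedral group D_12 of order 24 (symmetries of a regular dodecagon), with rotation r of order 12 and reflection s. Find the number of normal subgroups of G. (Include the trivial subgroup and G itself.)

9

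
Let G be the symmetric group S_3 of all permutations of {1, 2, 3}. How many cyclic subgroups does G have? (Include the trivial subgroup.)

5

Group the elements of G by the cyclic subgroup they generate; each cyclic subgroup of order d accounts for φ(d) elements.
Cyclic subgroups by order — order 1: 1; order 2: 3; order 3: 1.
Total: 5.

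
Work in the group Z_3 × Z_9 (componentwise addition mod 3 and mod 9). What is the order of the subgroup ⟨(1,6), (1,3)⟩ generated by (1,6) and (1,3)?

9

|⟨(1,6)⟩| = 3 and |⟨(1,3)⟩| = 3, so |H| is a multiple of lcm(3, 3) = 3 and divides |G| = 27.
Closing under the operation: H = {(0,0), (0,3), (0,6), (1,0), (1,3), (1,6), (2,0), (2,3), (2,6)}, so |H| = 9.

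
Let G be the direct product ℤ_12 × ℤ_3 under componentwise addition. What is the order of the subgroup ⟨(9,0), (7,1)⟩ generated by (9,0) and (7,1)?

|⟨(9,0)⟩| = 4 and |⟨(7,1)⟩| = 12, so |H| is a multiple of lcm(4, 12) = 12 and divides |G| = 36.
Closing under the operation: H = {(0,0), (1,1), (2,2), (3,0), (4,1), (5,2), (6,0), (7,1), (8,2), (9,0), (10,1), (11,2)}, so |H| = 12.

12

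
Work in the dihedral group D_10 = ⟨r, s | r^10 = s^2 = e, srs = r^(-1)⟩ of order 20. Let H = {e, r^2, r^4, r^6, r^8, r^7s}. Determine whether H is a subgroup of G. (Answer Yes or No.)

|H| = 6 does not divide |G| = 20, so by Lagrange H is not a subgroup.

No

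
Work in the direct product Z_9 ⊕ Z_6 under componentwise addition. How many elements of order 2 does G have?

1

An element (a,b) has order lcm(ord(a), ord(b)); count pairs with lcm equal to 2.
Enumerating gives 1 such elements.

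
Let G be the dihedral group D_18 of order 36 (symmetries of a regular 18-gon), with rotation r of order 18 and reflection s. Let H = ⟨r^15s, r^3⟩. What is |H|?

12

|⟨r^15s⟩| = 2 and |⟨r^3⟩| = 6, so |H| is a multiple of lcm(2, 6) = 6 and divides |G| = 36.
Closing under the operation: H = {e, r^3, r^6, r^9, r^12, r^15, s, r^3s, r^6s, r^9s, r^12s, r^15s}, so |H| = 12.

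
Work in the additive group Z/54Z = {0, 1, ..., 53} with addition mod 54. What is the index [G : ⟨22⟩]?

|⟨22⟩| = 27 and |G| = 54.
By Lagrange, [G : H] = |G|/|H| = 54/27 = 2.

2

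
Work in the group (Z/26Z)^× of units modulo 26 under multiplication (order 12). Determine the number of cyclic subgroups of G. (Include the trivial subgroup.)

Group the elements of G by the cyclic subgroup they generate; each cyclic subgroup of order d accounts for φ(d) elements.
Cyclic subgroups by order — order 1: 1; order 2: 1; order 3: 1; order 4: 1; order 6: 1; order 12: 1.
Total: 6.

6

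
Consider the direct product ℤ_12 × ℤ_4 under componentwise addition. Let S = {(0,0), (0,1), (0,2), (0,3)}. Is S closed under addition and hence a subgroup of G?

Yes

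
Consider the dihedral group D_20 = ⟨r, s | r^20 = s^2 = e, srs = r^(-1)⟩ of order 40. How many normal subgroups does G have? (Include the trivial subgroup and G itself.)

9

G has 48 subgroups. Checking conjugation-invariance by order — order 1: 1/1 normal; order 2: 1/21 normal; order 4: 1/11 normal; order 5: 1/1 normal; order 8: 0/5 normal; order 10: 1/5 normal; order 20: 3/3 normal; order 40: 1/1 normal.
Total normal subgroups: 9.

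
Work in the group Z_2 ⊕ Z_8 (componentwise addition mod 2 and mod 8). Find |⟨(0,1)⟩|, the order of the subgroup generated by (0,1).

8

The order of (0,1) in Z_2 × Z_8 is lcm(ord(0) in Z_2, ord(1) in Z_8).
ord(0) = 1 and ord(1) = 8, so |⟨(0,1)⟩| = lcm(1, 8) = 8.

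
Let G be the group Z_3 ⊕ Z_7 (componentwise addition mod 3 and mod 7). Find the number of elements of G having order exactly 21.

An element (a,b) has order lcm(ord(a), ord(b)); count pairs with lcm equal to 21.
Enumerating gives 12 such elements.

12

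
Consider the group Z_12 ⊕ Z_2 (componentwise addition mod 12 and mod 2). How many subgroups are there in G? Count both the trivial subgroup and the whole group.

|G| = 24, so by Lagrange every subgroup order divides 24. Divisors: 1, 2, 3, 4, 6, 8, 12, 24.
Subgroups by order — order 1: 1; order 2: 3; order 3: 1; order 4: 3; order 6: 3; order 8: 1; order 12: 3; order 24: 1.
Total: 1 + 3 + 1 + 3 + 3 + 1 + 3 + 1 = 16.

16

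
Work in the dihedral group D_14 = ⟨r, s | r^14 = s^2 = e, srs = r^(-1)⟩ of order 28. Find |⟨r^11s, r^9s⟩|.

14

|⟨r^11s⟩| = 2 and |⟨r^9s⟩| = 2, so |H| is a multiple of lcm(2, 2) = 2 and divides |G| = 28.
Closing under the operation: H = {e, r^2, r^4, r^6, r^8, r^10, r^12, rs, r^3s, r^5s, r^7s, r^9s, r^11s, r^13s}, so |H| = 14.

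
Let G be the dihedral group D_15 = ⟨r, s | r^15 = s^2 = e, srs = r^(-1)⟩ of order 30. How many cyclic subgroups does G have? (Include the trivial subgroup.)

19

A cyclic subgroup of order d is generated by each of its φ(d) elements of order d, so the cyclic subgroups of order d number (#elements of order d)/φ(d).
Cyclic subgroups by order — order 1: 1; order 2: 15; order 3: 1; order 5: 1; order 15: 1.
Total: 19.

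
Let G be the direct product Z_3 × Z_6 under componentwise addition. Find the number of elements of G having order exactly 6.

8

An element (a,b) has order lcm(ord(a), ord(b)); count pairs with lcm equal to 6.
Enumerating gives 8 such elements.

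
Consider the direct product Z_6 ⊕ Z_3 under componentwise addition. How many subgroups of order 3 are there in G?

|G| = 18 and 3 | 18, so subgroups of order 3 are possible by Lagrange.
The subgroups of order 3 are: {(0,0), (0,1), (0,2)}; {(0,0), (2,0), (4,0)}; {(0,0), (2,1), (4,2)}; {(0,0), (2,2), (4,1)}.
So G has 4 subgroups of order 3.

4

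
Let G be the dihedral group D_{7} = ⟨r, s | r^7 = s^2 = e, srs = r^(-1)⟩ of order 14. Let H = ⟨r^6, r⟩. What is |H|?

7

|⟨r^6⟩| = 7 and |⟨r⟩| = 7, so |H| is a multiple of lcm(7, 7) = 7 and divides |G| = 14.
Closing under the operation: H = {e, r, r^2, r^3, r^4, r^5, r^6}, so |H| = 7.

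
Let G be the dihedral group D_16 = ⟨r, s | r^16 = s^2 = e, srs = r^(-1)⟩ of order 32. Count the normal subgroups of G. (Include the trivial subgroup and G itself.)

8

G has 36 subgroups. Checking conjugation-invariance by order — order 1: 1/1 normal; order 2: 1/17 normal; order 4: 1/9 normal; order 8: 1/5 normal; order 16: 3/3 normal; order 32: 1/1 normal.
Total normal subgroups: 8.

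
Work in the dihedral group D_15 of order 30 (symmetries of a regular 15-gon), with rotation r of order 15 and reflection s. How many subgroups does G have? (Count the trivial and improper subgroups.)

28

|G| = 30, so by Lagrange every subgroup order divides 30. Divisors: 1, 2, 3, 5, 6, 10, 15, 30.
Subgroups by order — order 1: 1; order 2: 15; order 3: 1; order 5: 1; order 6: 5; order 10: 3; order 15: 1; order 30: 1.
Total: 1 + 15 + 1 + 1 + 5 + 3 + 1 + 1 = 28.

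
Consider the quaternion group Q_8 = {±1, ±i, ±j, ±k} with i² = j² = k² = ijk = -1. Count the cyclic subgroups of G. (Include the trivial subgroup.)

Group the elements of G by the cyclic subgroup they generate; each cyclic subgroup of order d accounts for φ(d) elements.
Cyclic subgroups by order — order 1: 1; order 2: 1; order 4: 3.
Total: 5.

5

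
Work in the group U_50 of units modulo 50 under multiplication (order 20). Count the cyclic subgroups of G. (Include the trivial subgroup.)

6

Group the elements of G by the cyclic subgroup they generate; each cyclic subgroup of order d accounts for φ(d) elements.
Cyclic subgroups by order — order 1: 1; order 2: 1; order 4: 1; order 5: 1; order 10: 1; order 20: 1.
Total: 6.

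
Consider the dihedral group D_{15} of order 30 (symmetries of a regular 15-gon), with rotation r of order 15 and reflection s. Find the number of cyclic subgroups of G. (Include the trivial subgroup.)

19

Each element a generates a cyclic subgroup ⟨a⟩; distinct elements may generate the same one (a cyclic group of order d has φ(d) generators).
Cyclic subgroups by order — order 1: 1; order 2: 15; order 3: 1; order 5: 1; order 15: 1.
Total: 19.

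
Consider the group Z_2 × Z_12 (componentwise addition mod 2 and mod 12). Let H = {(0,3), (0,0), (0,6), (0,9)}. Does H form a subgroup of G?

|H| = 4 divides |G| = 24, consistent with Lagrange.
H contains the identity, every element's inverse is in H, and H is closed under +: it is a subgroup.
In fact H = ⟨(0,3)⟩.

Yes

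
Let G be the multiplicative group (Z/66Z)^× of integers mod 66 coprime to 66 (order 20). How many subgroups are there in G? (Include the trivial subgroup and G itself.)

|G| = 20, so by Lagrange every subgroup order divides 20. Divisors: 1, 2, 4, 5, 10, 20.
Subgroups by order — order 1: 1; order 2: 3; order 4: 1; order 5: 1; order 10: 3; order 20: 1.
Total: 1 + 3 + 1 + 1 + 3 + 1 = 10.

10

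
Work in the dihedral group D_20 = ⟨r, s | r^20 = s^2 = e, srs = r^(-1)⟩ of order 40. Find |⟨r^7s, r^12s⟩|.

|⟨r^7s⟩| = 2 and |⟨r^12s⟩| = 2, so |H| is a multiple of lcm(2, 2) = 2 and divides |G| = 40.
Closing under the operation: H = {e, r^5, r^10, r^15, r^2s, r^7s, r^12s, r^17s}, so |H| = 8.

8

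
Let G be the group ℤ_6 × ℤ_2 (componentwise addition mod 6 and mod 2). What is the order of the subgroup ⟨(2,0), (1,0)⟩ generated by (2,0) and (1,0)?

|⟨(2,0)⟩| = 3 and |⟨(1,0)⟩| = 6, so |H| is a multiple of lcm(3, 6) = 6 and divides |G| = 12.
Closing under the operation: H = {(0,0), (1,0), (2,0), (3,0), (4,0), (5,0)}, so |H| = 6.

6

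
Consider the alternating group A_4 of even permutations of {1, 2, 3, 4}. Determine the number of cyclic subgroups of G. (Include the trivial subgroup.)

A cyclic subgroup of order d is generated by each of its φ(d) elements of order d, so the cyclic subgroups of order d number (#elements of order d)/φ(d).
Cyclic subgroups by order — order 1: 1; order 2: 3; order 3: 4.
Total: 8.

8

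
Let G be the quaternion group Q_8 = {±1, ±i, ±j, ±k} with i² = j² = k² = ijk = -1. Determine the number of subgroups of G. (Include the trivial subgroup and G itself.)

6

|G| = 8, so by Lagrange every subgroup order divides 8. Divisors: 1, 2, 4, 8.
Subgroups by order — order 1: 1; order 2: 1; order 4: 3; order 8: 1.
Total: 1 + 1 + 3 + 1 = 6.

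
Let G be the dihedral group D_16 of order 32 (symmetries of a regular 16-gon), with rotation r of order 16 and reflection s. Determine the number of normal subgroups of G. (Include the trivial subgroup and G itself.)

G has 36 subgroups. Checking conjugation-invariance by order — order 1: 1/1 normal; order 2: 1/17 normal; order 4: 1/9 normal; order 8: 1/5 normal; order 16: 3/3 normal; order 32: 1/1 normal.
Total normal subgroups: 8.

8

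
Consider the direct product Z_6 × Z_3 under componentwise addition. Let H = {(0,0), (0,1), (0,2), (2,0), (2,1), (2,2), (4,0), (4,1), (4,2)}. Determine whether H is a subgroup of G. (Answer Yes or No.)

Yes

|H| = 9 divides |G| = 18, consistent with Lagrange.
H contains the identity, every element's inverse is in H, and H is closed under +: it is a subgroup.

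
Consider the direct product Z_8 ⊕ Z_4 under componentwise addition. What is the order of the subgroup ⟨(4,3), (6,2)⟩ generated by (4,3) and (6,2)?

|⟨(4,3)⟩| = 4 and |⟨(6,2)⟩| = 4, so |H| is a multiple of lcm(4, 4) = 4 and divides |G| = 32.
Closing under the operation: H = {(0,0), (0,1), (0,2), (0,3), (2,0), (2,1), (2,2), (2,3), (4,0), (4,1), (4,2), (4,3), (6,0), (6,1), (6,2), (6,3)}, so |H| = 16.

16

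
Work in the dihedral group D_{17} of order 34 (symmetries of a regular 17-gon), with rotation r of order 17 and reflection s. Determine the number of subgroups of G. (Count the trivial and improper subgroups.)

|G| = 34, so by Lagrange every subgroup order divides 34. Divisors: 1, 2, 17, 34.
Subgroups by order — order 1: 1; order 2: 17; order 17: 1; order 34: 1.
Total: 1 + 17 + 1 + 1 = 20.

20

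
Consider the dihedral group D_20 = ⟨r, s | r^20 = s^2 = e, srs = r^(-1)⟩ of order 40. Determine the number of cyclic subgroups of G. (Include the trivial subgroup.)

A cyclic subgroup of order d is generated by each of its φ(d) elements of order d, so the cyclic subgroups of order d number (#elements of order d)/φ(d).
Cyclic subgroups by order — order 1: 1; order 2: 21; order 4: 1; order 5: 1; order 10: 1; order 20: 1.
Total: 26.

26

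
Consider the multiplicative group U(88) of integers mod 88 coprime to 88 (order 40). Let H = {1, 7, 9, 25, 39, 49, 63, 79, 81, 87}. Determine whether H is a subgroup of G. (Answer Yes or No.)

Yes

|H| = 10 divides |G| = 40, consistent with Lagrange.
H contains the identity, every element's inverse is in H, and H is closed under ·: it is a subgroup.
In fact H = ⟨7⟩.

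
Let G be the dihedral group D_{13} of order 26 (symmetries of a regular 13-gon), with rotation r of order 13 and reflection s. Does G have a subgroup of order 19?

19 does not divide |G| = 26, so by Lagrange no subgroup of order 19 exists.

No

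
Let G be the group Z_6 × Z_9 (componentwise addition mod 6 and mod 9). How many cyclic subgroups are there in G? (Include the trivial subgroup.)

16

Group the elements of G by the cyclic subgroup they generate; each cyclic subgroup of order d accounts for φ(d) elements.
Cyclic subgroups by order — order 1: 1; order 2: 1; order 3: 4; order 6: 4; order 9: 3; order 18: 3.
Total: 16.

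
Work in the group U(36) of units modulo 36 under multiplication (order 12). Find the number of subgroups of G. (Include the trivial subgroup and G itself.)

|G| = 12, so by Lagrange every subgroup order divides 12. Divisors: 1, 2, 3, 4, 6, 12.
Subgroups by order — order 1: 1; order 2: 3; order 3: 1; order 4: 1; order 6: 3; order 12: 1.
Total: 1 + 3 + 1 + 1 + 3 + 1 = 10.

10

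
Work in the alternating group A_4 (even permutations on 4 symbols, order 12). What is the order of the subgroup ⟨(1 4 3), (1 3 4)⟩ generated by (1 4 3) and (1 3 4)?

|⟨(1 4 3)⟩| = 3 and |⟨(1 3 4)⟩| = 3, so |H| is a multiple of lcm(3, 3) = 3 and divides |G| = 12.
Closing under the operation: H = {e, (1 3 4), (1 4 3)}, so |H| = 3.

3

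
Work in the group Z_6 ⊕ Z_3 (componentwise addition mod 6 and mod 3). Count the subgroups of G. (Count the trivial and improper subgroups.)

12

|G| = 18, so by Lagrange every subgroup order divides 18. Divisors: 1, 2, 3, 6, 9, 18.
Subgroups by order — order 1: 1; order 2: 1; order 3: 4; order 6: 4; order 9: 1; order 18: 1.
Total: 1 + 1 + 4 + 4 + 1 + 1 = 12.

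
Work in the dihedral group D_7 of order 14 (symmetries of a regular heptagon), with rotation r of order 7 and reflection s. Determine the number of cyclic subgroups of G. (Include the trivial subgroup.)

A cyclic subgroup of order d is generated by each of its φ(d) elements of order d, so the cyclic subgroups of order d number (#elements of order d)/φ(d).
Cyclic subgroups by order — order 1: 1; order 2: 7; order 7: 1.
Total: 9.

9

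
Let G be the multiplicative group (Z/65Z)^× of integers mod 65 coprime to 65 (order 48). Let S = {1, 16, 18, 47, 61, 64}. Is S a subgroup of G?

No

Closure fails: 64 · 16 = 49 ∉ S. So S is not a subgroup.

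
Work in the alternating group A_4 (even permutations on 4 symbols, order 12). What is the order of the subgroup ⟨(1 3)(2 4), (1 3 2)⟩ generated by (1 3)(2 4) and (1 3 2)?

|⟨(1 3)(2 4)⟩| = 2 and |⟨(1 3 2)⟩| = 3, so |H| is a multiple of lcm(2, 3) = 6 and divides |G| = 12.
Closing {(1 3)(2 4), (1 3 2)} under the group operation gives all of G, so |H| = 12.

12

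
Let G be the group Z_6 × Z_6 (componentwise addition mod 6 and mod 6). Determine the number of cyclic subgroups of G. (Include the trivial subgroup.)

20

A cyclic subgroup of order d is generated by each of its φ(d) elements of order d, so the cyclic subgroups of order d number (#elements of order d)/φ(d).
Cyclic subgroups by order — order 1: 1; order 2: 3; order 3: 4; order 6: 12.
Total: 20.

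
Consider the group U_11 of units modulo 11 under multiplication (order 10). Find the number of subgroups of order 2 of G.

|G| = 10 and 2 | 10, so subgroups of order 2 are possible by Lagrange.
The subgroups of order 2 are: {1, 10}.
So G has 1 subgroup of order 2.

1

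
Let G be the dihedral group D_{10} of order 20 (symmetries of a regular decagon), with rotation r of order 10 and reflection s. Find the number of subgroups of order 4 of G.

|G| = 20 and 4 | 20, so subgroups of order 4 are possible by Lagrange.
The subgroups of order 4 are: {e, r^5, r^2s, r^7s}; {e, r^5, r^3s, r^8s}; {e, r^5, r^4s, r^9s}; {e, r^5, s, r^5s}; … (5 in all).
So G has 5 subgroups of order 4.

5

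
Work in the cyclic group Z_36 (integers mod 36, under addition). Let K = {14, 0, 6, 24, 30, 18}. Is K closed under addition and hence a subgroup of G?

No

14 ∈ K but its inverse 22 ∉ K, so K is not a subgroup.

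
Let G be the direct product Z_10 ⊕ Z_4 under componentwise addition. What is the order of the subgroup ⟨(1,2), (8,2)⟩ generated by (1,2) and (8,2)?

20

|⟨(1,2)⟩| = 10 and |⟨(8,2)⟩| = 10, so |H| is a multiple of lcm(10, 10) = 10 and divides |G| = 40.
Closing under the operation: H = {(0,0), (0,2), (1,0), (1,2), (2,0), (2,2), (3,0), (3,2), (4,0), (4,2), (5,0), (5,2), (6,0), (6,2), (7,0), (7,2), (8,0), (8,2), (9,0), (9,2)}, so |H| = 20.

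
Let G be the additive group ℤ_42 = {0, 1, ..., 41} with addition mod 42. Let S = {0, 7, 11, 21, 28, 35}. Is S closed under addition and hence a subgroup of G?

No

11 ∈ S but its inverse 31 ∉ S, so S is not a subgroup.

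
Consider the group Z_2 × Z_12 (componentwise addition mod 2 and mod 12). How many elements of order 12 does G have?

An element (a,b) has order lcm(ord(a), ord(b)); count pairs with lcm equal to 12.
Enumerating gives 8 such elements.

8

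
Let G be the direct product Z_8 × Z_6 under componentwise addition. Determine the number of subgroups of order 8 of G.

|G| = 48 and 8 | 48, so subgroups of order 8 are possible by Lagrange.
The subgroups of order 8 are: {(0,0), (0,3), (2,0), (2,3), (4,0), (4,3), (6,0), (6,3)}; {(0,0), (1,0), (2,0), (3,0), (4,0), (5,0), (6,0), (7,0)}; {(0,0), (1,3), (2,0), (3,3), (4,0), (5,3), (6,0), (7,3)}.
So G has 3 subgroups of order 8.

3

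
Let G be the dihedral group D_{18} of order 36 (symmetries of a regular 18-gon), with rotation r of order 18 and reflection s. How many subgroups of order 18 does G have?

|G| = 36 and 18 | 36, so subgroups of order 18 are possible by Lagrange.
The subgroups of order 18 are: {e, r, r^2, r^3, r^4, r^5, r^6, r^7, r^8, r^9, r^10, r^11, r^12, r^13, r^14, r^15, r^16, r^17}; {e, r^2, r^4, r^6, r^8, r^10, r^12, r^14, r^16, s, r^2s, r^4s, r^6s, r^8s, r^10s, r^12s, r^14s, r^16s}; {e, r^2, r^4, r^6, r^8, r^10, r^12, r^14, r^16, rs, r^3s, r^5s, r^7s, r^9s, r^11s, r^13s, r^15s, r^17s}.
So G has 3 subgroups of order 18.

3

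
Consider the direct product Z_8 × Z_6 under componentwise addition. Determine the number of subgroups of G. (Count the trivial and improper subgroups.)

|G| = 48, so by Lagrange every subgroup order divides 48. Divisors: 1, 2, 3, 4, 6, 8, 12, 16, 24, 48.
Subgroups by order — order 1: 1; order 2: 3; order 3: 1; order 4: 3; order 6: 3; order 8: 3; order 12: 3; order 16: 1; order 24: 3; order 48: 1.
Total: 1 + 3 + 1 + 3 + 3 + 3 + 3 + 1 + 3 + 1 = 22.

22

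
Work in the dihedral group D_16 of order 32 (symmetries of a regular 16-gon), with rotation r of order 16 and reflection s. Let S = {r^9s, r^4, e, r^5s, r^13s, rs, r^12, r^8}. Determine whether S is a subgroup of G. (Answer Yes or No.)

|S| = 8 divides |G| = 32, consistent with Lagrange.
S contains the identity, every element's inverse is in S, and S is closed under ·: it is a subgroup.

Yes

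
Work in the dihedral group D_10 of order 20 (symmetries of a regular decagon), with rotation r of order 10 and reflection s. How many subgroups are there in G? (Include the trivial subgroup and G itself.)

|G| = 20, so by Lagrange every subgroup order divides 20. Divisors: 1, 2, 4, 5, 10, 20.
Subgroups by order — order 1: 1; order 2: 11; order 4: 5; order 5: 1; order 10: 3; order 20: 1.
Total: 1 + 11 + 5 + 1 + 3 + 1 = 22.

22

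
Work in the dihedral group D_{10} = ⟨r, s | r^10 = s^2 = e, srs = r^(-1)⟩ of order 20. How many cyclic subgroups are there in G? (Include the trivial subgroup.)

14

Each element a generates a cyclic subgroup ⟨a⟩; distinct elements may generate the same one (a cyclic group of order d has φ(d) generators).
Cyclic subgroups by order — order 1: 1; order 2: 11; order 5: 1; order 10: 1.
Total: 14.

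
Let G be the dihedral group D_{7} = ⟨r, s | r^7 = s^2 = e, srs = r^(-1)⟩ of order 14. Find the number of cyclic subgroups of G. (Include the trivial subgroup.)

9

Group the elements of G by the cyclic subgroup they generate; each cyclic subgroup of order d accounts for φ(d) elements.
Cyclic subgroups by order — order 1: 1; order 2: 7; order 7: 1.
Total: 9.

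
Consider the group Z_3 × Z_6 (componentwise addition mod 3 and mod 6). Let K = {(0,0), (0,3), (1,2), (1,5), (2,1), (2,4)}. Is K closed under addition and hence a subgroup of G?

Yes

|K| = 6 divides |G| = 18, consistent with Lagrange.
K contains the identity, every element's inverse is in K, and K is closed under +: it is a subgroup.
In fact K = ⟨(2,1)⟩.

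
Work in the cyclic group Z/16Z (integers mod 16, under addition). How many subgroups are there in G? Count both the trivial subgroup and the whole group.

5

Subgroups of the cyclic group Z/16Z correspond bijectively to divisors of 16.
Divisors of 16: 1, 2, 4, 8, 16.
So Z/16Z has 5 subgroups.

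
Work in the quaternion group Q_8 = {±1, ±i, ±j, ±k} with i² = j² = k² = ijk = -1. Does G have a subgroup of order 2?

Yes

2 | 8. A subgroup of order 2 is {1, -1}.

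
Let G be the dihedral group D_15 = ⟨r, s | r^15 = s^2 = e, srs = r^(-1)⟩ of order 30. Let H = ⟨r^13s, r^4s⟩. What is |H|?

|⟨r^13s⟩| = 2 and |⟨r^4s⟩| = 2, so |H| is a multiple of lcm(2, 2) = 2 and divides |G| = 30.
Closing under the operation: H = {e, r^3, r^6, r^9, r^12, rs, r^4s, r^7s, r^10s, r^13s}, so |H| = 10.

10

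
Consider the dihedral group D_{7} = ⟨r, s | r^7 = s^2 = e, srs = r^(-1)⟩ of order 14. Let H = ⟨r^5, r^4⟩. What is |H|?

7

|⟨r^5⟩| = 7 and |⟨r^4⟩| = 7, so |H| is a multiple of lcm(7, 7) = 7 and divides |G| = 14.
Closing under the operation: H = {e, r, r^2, r^3, r^4, r^5, r^6}, so |H| = 7.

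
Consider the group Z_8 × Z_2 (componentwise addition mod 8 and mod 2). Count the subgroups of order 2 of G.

|G| = 16 and 2 | 16, so subgroups of order 2 are possible by Lagrange.
The subgroups of order 2 are: {(0,0), (0,1)}; {(0,0), (4,0)}; {(0,0), (4,1)}.
So G has 3 subgroups of order 2.

3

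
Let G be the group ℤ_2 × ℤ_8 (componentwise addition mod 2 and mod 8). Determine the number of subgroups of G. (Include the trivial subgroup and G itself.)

11

|G| = 16, so by Lagrange every subgroup order divides 16. Divisors: 1, 2, 4, 8, 16.
Subgroups by order — order 1: 1; order 2: 3; order 4: 3; order 8: 3; order 16: 1.
Total: 1 + 3 + 3 + 3 + 1 = 11.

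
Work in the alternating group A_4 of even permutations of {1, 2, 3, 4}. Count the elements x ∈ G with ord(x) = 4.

0

No element of G has order 4 (even though 4 | 12).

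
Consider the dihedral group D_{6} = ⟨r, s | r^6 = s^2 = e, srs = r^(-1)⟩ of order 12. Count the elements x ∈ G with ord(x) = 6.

The elements of order 6 are: r, r^5.
That's 2.

2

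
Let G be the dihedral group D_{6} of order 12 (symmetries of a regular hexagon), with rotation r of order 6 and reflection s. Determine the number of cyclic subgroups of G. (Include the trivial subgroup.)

10

Each element a generates a cyclic subgroup ⟨a⟩; distinct elements may generate the same one (a cyclic group of order d has φ(d) generators).
Cyclic subgroups by order — order 1: 1; order 2: 7; order 3: 1; order 6: 1.
Total: 10.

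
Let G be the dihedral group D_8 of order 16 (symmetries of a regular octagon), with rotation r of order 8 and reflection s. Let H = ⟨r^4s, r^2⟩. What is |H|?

8

|⟨r^4s⟩| = 2 and |⟨r^2⟩| = 4, so |H| is a multiple of lcm(2, 4) = 4 and divides |G| = 16.
Closing under the operation: H = {e, r^2, r^4, r^6, s, r^2s, r^4s, r^6s}, so |H| = 8.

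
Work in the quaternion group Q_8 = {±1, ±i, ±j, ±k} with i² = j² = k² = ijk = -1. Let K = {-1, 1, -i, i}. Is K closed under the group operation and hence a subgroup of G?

Yes

|K| = 4 divides |G| = 8, consistent with Lagrange.
K contains the identity, every element's inverse is in K, and K is closed under ·: it is a subgroup.
In fact K = ⟨-i⟩.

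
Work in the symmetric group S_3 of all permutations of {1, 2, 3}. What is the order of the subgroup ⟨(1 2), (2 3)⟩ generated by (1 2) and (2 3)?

6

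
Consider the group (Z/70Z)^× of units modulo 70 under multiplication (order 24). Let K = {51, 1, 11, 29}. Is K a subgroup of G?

No

Closure fails: 51 · 29 = 9 ∉ K. So K is not a subgroup.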